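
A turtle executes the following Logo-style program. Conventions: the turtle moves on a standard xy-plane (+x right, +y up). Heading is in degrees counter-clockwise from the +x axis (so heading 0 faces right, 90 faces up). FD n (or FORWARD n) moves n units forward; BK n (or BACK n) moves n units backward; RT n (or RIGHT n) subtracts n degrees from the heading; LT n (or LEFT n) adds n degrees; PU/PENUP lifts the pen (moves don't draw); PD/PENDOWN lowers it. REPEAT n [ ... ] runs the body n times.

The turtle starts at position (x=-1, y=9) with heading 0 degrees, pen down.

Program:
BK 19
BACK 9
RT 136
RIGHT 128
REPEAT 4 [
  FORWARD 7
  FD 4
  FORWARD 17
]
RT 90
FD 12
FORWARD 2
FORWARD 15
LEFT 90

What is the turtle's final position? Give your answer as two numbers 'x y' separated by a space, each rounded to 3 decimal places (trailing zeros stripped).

Executing turtle program step by step:
Start: pos=(-1,9), heading=0, pen down
BK 19: (-1,9) -> (-20,9) [heading=0, draw]
BK 9: (-20,9) -> (-29,9) [heading=0, draw]
RT 136: heading 0 -> 224
RT 128: heading 224 -> 96
REPEAT 4 [
  -- iteration 1/4 --
  FD 7: (-29,9) -> (-29.732,15.962) [heading=96, draw]
  FD 4: (-29.732,15.962) -> (-30.15,19.94) [heading=96, draw]
  FD 17: (-30.15,19.94) -> (-31.927,36.847) [heading=96, draw]
  -- iteration 2/4 --
  FD 7: (-31.927,36.847) -> (-32.658,43.808) [heading=96, draw]
  FD 4: (-32.658,43.808) -> (-33.077,47.786) [heading=96, draw]
  FD 17: (-33.077,47.786) -> (-34.854,64.693) [heading=96, draw]
  -- iteration 3/4 --
  FD 7: (-34.854,64.693) -> (-35.585,71.655) [heading=96, draw]
  FD 4: (-35.585,71.655) -> (-36.003,75.633) [heading=96, draw]
  FD 17: (-36.003,75.633) -> (-37.78,92.54) [heading=96, draw]
  -- iteration 4/4 --
  FD 7: (-37.78,92.54) -> (-38.512,99.501) [heading=96, draw]
  FD 4: (-38.512,99.501) -> (-38.93,103.48) [heading=96, draw]
  FD 17: (-38.93,103.48) -> (-40.707,120.386) [heading=96, draw]
]
RT 90: heading 96 -> 6
FD 12: (-40.707,120.386) -> (-28.773,121.641) [heading=6, draw]
FD 2: (-28.773,121.641) -> (-26.784,121.85) [heading=6, draw]
FD 15: (-26.784,121.85) -> (-11.866,123.418) [heading=6, draw]
LT 90: heading 6 -> 96
Final: pos=(-11.866,123.418), heading=96, 17 segment(s) drawn

Answer: -11.866 123.418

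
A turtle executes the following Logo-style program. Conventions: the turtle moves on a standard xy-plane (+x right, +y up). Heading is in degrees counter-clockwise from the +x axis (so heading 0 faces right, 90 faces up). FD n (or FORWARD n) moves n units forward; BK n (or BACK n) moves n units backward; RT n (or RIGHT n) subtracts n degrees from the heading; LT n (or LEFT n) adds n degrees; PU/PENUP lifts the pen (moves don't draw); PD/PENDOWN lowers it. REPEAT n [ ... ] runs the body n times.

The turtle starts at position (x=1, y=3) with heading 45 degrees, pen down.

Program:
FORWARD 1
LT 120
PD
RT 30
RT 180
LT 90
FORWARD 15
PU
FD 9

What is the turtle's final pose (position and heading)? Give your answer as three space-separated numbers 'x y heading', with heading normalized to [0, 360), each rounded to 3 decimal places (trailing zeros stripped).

Executing turtle program step by step:
Start: pos=(1,3), heading=45, pen down
FD 1: (1,3) -> (1.707,3.707) [heading=45, draw]
LT 120: heading 45 -> 165
PD: pen down
RT 30: heading 165 -> 135
RT 180: heading 135 -> 315
LT 90: heading 315 -> 45
FD 15: (1.707,3.707) -> (12.314,14.314) [heading=45, draw]
PU: pen up
FD 9: (12.314,14.314) -> (18.678,20.678) [heading=45, move]
Final: pos=(18.678,20.678), heading=45, 2 segment(s) drawn

Answer: 18.678 20.678 45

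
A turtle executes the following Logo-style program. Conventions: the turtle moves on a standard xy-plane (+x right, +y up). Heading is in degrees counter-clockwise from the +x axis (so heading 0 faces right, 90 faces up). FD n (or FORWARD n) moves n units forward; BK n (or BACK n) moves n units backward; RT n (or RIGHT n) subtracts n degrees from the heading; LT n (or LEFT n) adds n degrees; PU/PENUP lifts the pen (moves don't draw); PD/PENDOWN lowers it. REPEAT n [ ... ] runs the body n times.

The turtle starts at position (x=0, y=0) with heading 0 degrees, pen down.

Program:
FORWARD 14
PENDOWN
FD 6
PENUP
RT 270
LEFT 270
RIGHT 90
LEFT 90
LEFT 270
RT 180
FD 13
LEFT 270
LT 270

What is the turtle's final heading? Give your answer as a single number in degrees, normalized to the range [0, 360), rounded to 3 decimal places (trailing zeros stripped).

Answer: 270

Derivation:
Executing turtle program step by step:
Start: pos=(0,0), heading=0, pen down
FD 14: (0,0) -> (14,0) [heading=0, draw]
PD: pen down
FD 6: (14,0) -> (20,0) [heading=0, draw]
PU: pen up
RT 270: heading 0 -> 90
LT 270: heading 90 -> 0
RT 90: heading 0 -> 270
LT 90: heading 270 -> 0
LT 270: heading 0 -> 270
RT 180: heading 270 -> 90
FD 13: (20,0) -> (20,13) [heading=90, move]
LT 270: heading 90 -> 0
LT 270: heading 0 -> 270
Final: pos=(20,13), heading=270, 2 segment(s) drawn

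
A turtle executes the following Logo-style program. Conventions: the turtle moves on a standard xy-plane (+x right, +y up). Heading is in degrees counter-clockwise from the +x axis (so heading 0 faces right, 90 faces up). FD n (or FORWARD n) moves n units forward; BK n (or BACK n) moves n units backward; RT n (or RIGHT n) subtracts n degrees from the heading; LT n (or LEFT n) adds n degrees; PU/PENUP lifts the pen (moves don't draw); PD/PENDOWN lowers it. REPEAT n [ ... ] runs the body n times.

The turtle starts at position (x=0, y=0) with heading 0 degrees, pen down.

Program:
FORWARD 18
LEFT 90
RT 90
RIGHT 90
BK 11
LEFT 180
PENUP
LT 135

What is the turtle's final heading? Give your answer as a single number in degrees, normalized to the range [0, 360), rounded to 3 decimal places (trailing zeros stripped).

Answer: 225

Derivation:
Executing turtle program step by step:
Start: pos=(0,0), heading=0, pen down
FD 18: (0,0) -> (18,0) [heading=0, draw]
LT 90: heading 0 -> 90
RT 90: heading 90 -> 0
RT 90: heading 0 -> 270
BK 11: (18,0) -> (18,11) [heading=270, draw]
LT 180: heading 270 -> 90
PU: pen up
LT 135: heading 90 -> 225
Final: pos=(18,11), heading=225, 2 segment(s) drawn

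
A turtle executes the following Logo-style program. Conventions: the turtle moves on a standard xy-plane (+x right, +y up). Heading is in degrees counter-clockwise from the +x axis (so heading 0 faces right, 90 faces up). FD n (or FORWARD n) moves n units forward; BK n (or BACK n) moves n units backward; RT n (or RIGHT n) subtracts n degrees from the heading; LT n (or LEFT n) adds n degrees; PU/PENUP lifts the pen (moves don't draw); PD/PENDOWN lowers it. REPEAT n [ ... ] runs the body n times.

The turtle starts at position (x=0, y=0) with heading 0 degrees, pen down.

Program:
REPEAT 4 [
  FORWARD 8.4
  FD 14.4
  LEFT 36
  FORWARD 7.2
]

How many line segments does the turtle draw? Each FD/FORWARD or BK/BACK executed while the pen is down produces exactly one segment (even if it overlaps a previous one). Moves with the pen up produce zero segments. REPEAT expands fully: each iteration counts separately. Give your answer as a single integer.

Answer: 12

Derivation:
Executing turtle program step by step:
Start: pos=(0,0), heading=0, pen down
REPEAT 4 [
  -- iteration 1/4 --
  FD 8.4: (0,0) -> (8.4,0) [heading=0, draw]
  FD 14.4: (8.4,0) -> (22.8,0) [heading=0, draw]
  LT 36: heading 0 -> 36
  FD 7.2: (22.8,0) -> (28.625,4.232) [heading=36, draw]
  -- iteration 2/4 --
  FD 8.4: (28.625,4.232) -> (35.421,9.169) [heading=36, draw]
  FD 14.4: (35.421,9.169) -> (47.071,17.634) [heading=36, draw]
  LT 36: heading 36 -> 72
  FD 7.2: (47.071,17.634) -> (49.295,24.481) [heading=72, draw]
  -- iteration 3/4 --
  FD 8.4: (49.295,24.481) -> (51.891,32.47) [heading=72, draw]
  FD 14.4: (51.891,32.47) -> (56.341,46.165) [heading=72, draw]
  LT 36: heading 72 -> 108
  FD 7.2: (56.341,46.165) -> (54.116,53.013) [heading=108, draw]
  -- iteration 4/4 --
  FD 8.4: (54.116,53.013) -> (51.52,61.002) [heading=108, draw]
  FD 14.4: (51.52,61.002) -> (47.071,74.697) [heading=108, draw]
  LT 36: heading 108 -> 144
  FD 7.2: (47.071,74.697) -> (41.246,78.929) [heading=144, draw]
]
Final: pos=(41.246,78.929), heading=144, 12 segment(s) drawn
Segments drawn: 12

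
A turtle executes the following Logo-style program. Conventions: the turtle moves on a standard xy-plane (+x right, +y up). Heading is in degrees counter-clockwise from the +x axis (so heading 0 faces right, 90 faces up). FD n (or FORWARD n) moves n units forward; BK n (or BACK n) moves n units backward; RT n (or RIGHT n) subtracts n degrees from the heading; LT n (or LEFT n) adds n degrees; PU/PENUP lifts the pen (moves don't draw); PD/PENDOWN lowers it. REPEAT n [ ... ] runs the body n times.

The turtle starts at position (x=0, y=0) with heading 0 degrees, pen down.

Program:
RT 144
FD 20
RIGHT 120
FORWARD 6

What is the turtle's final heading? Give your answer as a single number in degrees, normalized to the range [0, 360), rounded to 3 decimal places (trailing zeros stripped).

Answer: 96

Derivation:
Executing turtle program step by step:
Start: pos=(0,0), heading=0, pen down
RT 144: heading 0 -> 216
FD 20: (0,0) -> (-16.18,-11.756) [heading=216, draw]
RT 120: heading 216 -> 96
FD 6: (-16.18,-11.756) -> (-16.808,-5.789) [heading=96, draw]
Final: pos=(-16.808,-5.789), heading=96, 2 segment(s) drawn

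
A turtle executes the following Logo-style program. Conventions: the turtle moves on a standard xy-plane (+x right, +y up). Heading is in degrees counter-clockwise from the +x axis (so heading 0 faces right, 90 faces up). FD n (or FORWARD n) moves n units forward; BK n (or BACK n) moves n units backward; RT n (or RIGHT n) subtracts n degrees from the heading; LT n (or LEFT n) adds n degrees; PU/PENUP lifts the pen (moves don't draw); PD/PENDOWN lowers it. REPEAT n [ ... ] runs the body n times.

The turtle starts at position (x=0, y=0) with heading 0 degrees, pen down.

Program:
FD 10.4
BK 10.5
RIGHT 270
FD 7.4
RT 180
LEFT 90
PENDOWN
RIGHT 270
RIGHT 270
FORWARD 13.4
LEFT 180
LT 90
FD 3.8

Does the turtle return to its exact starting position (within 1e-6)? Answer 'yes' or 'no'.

Executing turtle program step by step:
Start: pos=(0,0), heading=0, pen down
FD 10.4: (0,0) -> (10.4,0) [heading=0, draw]
BK 10.5: (10.4,0) -> (-0.1,0) [heading=0, draw]
RT 270: heading 0 -> 90
FD 7.4: (-0.1,0) -> (-0.1,7.4) [heading=90, draw]
RT 180: heading 90 -> 270
LT 90: heading 270 -> 0
PD: pen down
RT 270: heading 0 -> 90
RT 270: heading 90 -> 180
FD 13.4: (-0.1,7.4) -> (-13.5,7.4) [heading=180, draw]
LT 180: heading 180 -> 0
LT 90: heading 0 -> 90
FD 3.8: (-13.5,7.4) -> (-13.5,11.2) [heading=90, draw]
Final: pos=(-13.5,11.2), heading=90, 5 segment(s) drawn

Start position: (0, 0)
Final position: (-13.5, 11.2)
Distance = 17.541; >= 1e-6 -> NOT closed

Answer: no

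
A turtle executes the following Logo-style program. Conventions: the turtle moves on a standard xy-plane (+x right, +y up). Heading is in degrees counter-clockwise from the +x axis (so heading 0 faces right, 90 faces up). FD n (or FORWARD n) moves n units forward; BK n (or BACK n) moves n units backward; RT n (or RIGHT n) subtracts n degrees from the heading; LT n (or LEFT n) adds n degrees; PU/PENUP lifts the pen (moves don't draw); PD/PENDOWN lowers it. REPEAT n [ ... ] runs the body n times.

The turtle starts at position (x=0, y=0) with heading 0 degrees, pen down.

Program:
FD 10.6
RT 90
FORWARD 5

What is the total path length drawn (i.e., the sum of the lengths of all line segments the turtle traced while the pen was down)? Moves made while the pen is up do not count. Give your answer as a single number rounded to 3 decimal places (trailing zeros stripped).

Answer: 15.6

Derivation:
Executing turtle program step by step:
Start: pos=(0,0), heading=0, pen down
FD 10.6: (0,0) -> (10.6,0) [heading=0, draw]
RT 90: heading 0 -> 270
FD 5: (10.6,0) -> (10.6,-5) [heading=270, draw]
Final: pos=(10.6,-5), heading=270, 2 segment(s) drawn

Segment lengths:
  seg 1: (0,0) -> (10.6,0), length = 10.6
  seg 2: (10.6,0) -> (10.6,-5), length = 5
Total = 15.6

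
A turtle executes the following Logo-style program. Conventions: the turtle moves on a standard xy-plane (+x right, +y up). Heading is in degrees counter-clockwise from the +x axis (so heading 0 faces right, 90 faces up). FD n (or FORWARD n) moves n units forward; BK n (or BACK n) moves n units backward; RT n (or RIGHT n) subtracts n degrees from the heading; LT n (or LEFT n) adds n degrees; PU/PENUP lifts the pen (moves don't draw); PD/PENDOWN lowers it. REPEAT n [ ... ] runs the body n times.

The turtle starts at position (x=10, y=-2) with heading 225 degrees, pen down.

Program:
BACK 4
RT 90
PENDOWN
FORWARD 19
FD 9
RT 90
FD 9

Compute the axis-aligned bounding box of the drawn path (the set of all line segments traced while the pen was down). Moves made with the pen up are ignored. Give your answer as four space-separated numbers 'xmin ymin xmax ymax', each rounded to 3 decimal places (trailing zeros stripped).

Answer: -6.971 -2 12.828 26.991

Derivation:
Executing turtle program step by step:
Start: pos=(10,-2), heading=225, pen down
BK 4: (10,-2) -> (12.828,0.828) [heading=225, draw]
RT 90: heading 225 -> 135
PD: pen down
FD 19: (12.828,0.828) -> (-0.607,14.263) [heading=135, draw]
FD 9: (-0.607,14.263) -> (-6.971,20.627) [heading=135, draw]
RT 90: heading 135 -> 45
FD 9: (-6.971,20.627) -> (-0.607,26.991) [heading=45, draw]
Final: pos=(-0.607,26.991), heading=45, 4 segment(s) drawn

Segment endpoints: x in {-6.971, -0.607, -0.607, 10, 12.828}, y in {-2, 0.828, 14.263, 20.627, 26.991}
xmin=-6.971, ymin=-2, xmax=12.828, ymax=26.991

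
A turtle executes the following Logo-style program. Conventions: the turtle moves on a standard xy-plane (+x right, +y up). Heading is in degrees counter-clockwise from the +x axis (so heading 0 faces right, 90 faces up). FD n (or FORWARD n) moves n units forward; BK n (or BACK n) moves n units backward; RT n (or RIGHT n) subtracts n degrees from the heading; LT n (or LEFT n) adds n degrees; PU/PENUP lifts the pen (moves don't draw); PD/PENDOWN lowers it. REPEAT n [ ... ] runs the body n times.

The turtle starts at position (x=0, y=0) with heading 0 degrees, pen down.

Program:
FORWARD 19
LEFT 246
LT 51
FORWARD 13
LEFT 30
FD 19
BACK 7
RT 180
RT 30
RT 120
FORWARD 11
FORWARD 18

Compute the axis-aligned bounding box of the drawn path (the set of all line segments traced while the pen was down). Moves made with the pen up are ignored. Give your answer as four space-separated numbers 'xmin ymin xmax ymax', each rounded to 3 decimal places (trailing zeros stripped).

Executing turtle program step by step:
Start: pos=(0,0), heading=0, pen down
FD 19: (0,0) -> (19,0) [heading=0, draw]
LT 246: heading 0 -> 246
LT 51: heading 246 -> 297
FD 13: (19,0) -> (24.902,-11.583) [heading=297, draw]
LT 30: heading 297 -> 327
FD 19: (24.902,-11.583) -> (40.837,-21.931) [heading=327, draw]
BK 7: (40.837,-21.931) -> (34.966,-18.119) [heading=327, draw]
RT 180: heading 327 -> 147
RT 30: heading 147 -> 117
RT 120: heading 117 -> 357
FD 11: (34.966,-18.119) -> (45.951,-18.694) [heading=357, draw]
FD 18: (45.951,-18.694) -> (63.926,-19.636) [heading=357, draw]
Final: pos=(63.926,-19.636), heading=357, 6 segment(s) drawn

Segment endpoints: x in {0, 19, 24.902, 34.966, 40.837, 45.951, 63.926}, y in {-21.931, -19.636, -18.694, -18.119, -11.583, 0}
xmin=0, ymin=-21.931, xmax=63.926, ymax=0

Answer: 0 -21.931 63.926 0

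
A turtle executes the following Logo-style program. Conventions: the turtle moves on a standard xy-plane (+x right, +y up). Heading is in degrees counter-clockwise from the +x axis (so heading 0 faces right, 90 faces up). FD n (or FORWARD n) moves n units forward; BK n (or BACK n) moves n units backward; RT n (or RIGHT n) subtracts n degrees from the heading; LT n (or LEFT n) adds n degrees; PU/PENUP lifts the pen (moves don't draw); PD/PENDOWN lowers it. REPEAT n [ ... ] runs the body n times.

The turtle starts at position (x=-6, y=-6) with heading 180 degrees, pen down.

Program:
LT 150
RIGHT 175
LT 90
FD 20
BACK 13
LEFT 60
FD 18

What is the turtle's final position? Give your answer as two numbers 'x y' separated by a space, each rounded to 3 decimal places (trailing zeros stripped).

Answer: 1.366 -27.089

Derivation:
Executing turtle program step by step:
Start: pos=(-6,-6), heading=180, pen down
LT 150: heading 180 -> 330
RT 175: heading 330 -> 155
LT 90: heading 155 -> 245
FD 20: (-6,-6) -> (-14.452,-24.126) [heading=245, draw]
BK 13: (-14.452,-24.126) -> (-8.958,-12.344) [heading=245, draw]
LT 60: heading 245 -> 305
FD 18: (-8.958,-12.344) -> (1.366,-27.089) [heading=305, draw]
Final: pos=(1.366,-27.089), heading=305, 3 segment(s) drawn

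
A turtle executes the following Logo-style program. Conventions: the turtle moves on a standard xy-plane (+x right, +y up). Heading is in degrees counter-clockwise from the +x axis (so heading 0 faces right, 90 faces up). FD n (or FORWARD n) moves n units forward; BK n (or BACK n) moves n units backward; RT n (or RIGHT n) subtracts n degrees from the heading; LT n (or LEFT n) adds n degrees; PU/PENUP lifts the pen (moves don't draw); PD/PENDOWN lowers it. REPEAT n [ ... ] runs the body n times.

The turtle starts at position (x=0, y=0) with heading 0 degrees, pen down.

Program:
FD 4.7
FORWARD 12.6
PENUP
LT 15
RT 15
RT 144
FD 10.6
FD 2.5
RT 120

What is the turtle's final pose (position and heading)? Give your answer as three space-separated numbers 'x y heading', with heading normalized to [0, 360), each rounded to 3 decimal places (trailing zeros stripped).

Executing turtle program step by step:
Start: pos=(0,0), heading=0, pen down
FD 4.7: (0,0) -> (4.7,0) [heading=0, draw]
FD 12.6: (4.7,0) -> (17.3,0) [heading=0, draw]
PU: pen up
LT 15: heading 0 -> 15
RT 15: heading 15 -> 0
RT 144: heading 0 -> 216
FD 10.6: (17.3,0) -> (8.724,-6.231) [heading=216, move]
FD 2.5: (8.724,-6.231) -> (6.702,-7.7) [heading=216, move]
RT 120: heading 216 -> 96
Final: pos=(6.702,-7.7), heading=96, 2 segment(s) drawn

Answer: 6.702 -7.7 96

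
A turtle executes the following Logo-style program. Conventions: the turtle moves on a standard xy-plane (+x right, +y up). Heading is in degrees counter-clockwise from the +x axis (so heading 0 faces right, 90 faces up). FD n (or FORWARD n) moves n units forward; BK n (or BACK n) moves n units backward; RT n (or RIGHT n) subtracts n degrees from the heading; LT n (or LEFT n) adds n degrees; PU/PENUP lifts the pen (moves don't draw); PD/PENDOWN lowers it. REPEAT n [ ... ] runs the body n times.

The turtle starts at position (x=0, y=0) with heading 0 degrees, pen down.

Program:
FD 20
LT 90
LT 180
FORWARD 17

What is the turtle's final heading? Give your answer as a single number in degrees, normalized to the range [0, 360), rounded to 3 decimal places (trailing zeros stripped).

Answer: 270

Derivation:
Executing turtle program step by step:
Start: pos=(0,0), heading=0, pen down
FD 20: (0,0) -> (20,0) [heading=0, draw]
LT 90: heading 0 -> 90
LT 180: heading 90 -> 270
FD 17: (20,0) -> (20,-17) [heading=270, draw]
Final: pos=(20,-17), heading=270, 2 segment(s) drawn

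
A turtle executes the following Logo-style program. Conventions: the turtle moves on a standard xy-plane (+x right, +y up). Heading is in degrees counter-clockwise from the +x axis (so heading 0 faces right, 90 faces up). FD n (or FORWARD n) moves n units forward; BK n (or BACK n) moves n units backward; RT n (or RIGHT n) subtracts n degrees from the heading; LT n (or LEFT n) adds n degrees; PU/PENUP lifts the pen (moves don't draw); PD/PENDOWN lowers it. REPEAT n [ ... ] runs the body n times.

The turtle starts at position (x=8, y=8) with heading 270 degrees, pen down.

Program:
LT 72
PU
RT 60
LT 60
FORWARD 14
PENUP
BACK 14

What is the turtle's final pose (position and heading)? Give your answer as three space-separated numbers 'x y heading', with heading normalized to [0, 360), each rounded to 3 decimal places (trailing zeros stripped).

Answer: 8 8 342

Derivation:
Executing turtle program step by step:
Start: pos=(8,8), heading=270, pen down
LT 72: heading 270 -> 342
PU: pen up
RT 60: heading 342 -> 282
LT 60: heading 282 -> 342
FD 14: (8,8) -> (21.315,3.674) [heading=342, move]
PU: pen up
BK 14: (21.315,3.674) -> (8,8) [heading=342, move]
Final: pos=(8,8), heading=342, 0 segment(s) drawn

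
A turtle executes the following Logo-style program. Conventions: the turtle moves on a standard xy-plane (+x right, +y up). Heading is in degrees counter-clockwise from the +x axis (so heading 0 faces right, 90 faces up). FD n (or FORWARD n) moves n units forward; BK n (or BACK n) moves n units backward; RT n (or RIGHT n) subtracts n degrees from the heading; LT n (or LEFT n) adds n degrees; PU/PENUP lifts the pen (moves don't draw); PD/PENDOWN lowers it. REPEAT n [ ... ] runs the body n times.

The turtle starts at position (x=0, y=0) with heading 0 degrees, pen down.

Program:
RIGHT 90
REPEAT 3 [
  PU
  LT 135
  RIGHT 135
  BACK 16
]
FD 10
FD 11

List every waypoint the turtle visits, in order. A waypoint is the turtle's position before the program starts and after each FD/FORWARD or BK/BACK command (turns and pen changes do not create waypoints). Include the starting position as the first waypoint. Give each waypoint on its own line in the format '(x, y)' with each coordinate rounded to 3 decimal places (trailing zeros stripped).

Executing turtle program step by step:
Start: pos=(0,0), heading=0, pen down
RT 90: heading 0 -> 270
REPEAT 3 [
  -- iteration 1/3 --
  PU: pen up
  LT 135: heading 270 -> 45
  RT 135: heading 45 -> 270
  BK 16: (0,0) -> (0,16) [heading=270, move]
  -- iteration 2/3 --
  PU: pen up
  LT 135: heading 270 -> 45
  RT 135: heading 45 -> 270
  BK 16: (0,16) -> (0,32) [heading=270, move]
  -- iteration 3/3 --
  PU: pen up
  LT 135: heading 270 -> 45
  RT 135: heading 45 -> 270
  BK 16: (0,32) -> (0,48) [heading=270, move]
]
FD 10: (0,48) -> (0,38) [heading=270, move]
FD 11: (0,38) -> (0,27) [heading=270, move]
Final: pos=(0,27), heading=270, 0 segment(s) drawn
Waypoints (6 total):
(0, 0)
(0, 16)
(0, 32)
(0, 48)
(0, 38)
(0, 27)

Answer: (0, 0)
(0, 16)
(0, 32)
(0, 48)
(0, 38)
(0, 27)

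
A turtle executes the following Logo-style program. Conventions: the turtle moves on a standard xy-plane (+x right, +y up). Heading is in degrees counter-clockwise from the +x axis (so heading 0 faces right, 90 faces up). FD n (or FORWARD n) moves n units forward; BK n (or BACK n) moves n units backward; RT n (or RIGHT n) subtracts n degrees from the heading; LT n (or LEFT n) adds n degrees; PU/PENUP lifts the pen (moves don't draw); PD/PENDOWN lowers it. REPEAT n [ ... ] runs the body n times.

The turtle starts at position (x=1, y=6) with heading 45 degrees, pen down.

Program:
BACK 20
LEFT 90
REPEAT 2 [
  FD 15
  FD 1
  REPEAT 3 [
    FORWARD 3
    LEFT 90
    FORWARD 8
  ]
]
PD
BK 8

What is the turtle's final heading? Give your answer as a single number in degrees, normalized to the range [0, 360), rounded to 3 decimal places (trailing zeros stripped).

Answer: 315

Derivation:
Executing turtle program step by step:
Start: pos=(1,6), heading=45, pen down
BK 20: (1,6) -> (-13.142,-8.142) [heading=45, draw]
LT 90: heading 45 -> 135
REPEAT 2 [
  -- iteration 1/2 --
  FD 15: (-13.142,-8.142) -> (-23.749,2.464) [heading=135, draw]
  FD 1: (-23.749,2.464) -> (-24.456,3.172) [heading=135, draw]
  REPEAT 3 [
    -- iteration 1/3 --
    FD 3: (-24.456,3.172) -> (-26.577,5.293) [heading=135, draw]
    LT 90: heading 135 -> 225
    FD 8: (-26.577,5.293) -> (-32.234,-0.364) [heading=225, draw]
    -- iteration 2/3 --
    FD 3: (-32.234,-0.364) -> (-34.355,-2.485) [heading=225, draw]
    LT 90: heading 225 -> 315
    FD 8: (-34.355,-2.485) -> (-28.698,-8.142) [heading=315, draw]
    -- iteration 3/3 --
    FD 3: (-28.698,-8.142) -> (-26.577,-10.263) [heading=315, draw]
    LT 90: heading 315 -> 45
    FD 8: (-26.577,-10.263) -> (-20.92,-4.607) [heading=45, draw]
  ]
  -- iteration 2/2 --
  FD 15: (-20.92,-4.607) -> (-10.314,6) [heading=45, draw]
  FD 1: (-10.314,6) -> (-9.607,6.707) [heading=45, draw]
  REPEAT 3 [
    -- iteration 1/3 --
    FD 3: (-9.607,6.707) -> (-7.485,8.828) [heading=45, draw]
    LT 90: heading 45 -> 135
    FD 8: (-7.485,8.828) -> (-13.142,14.485) [heading=135, draw]
    -- iteration 2/3 --
    FD 3: (-13.142,14.485) -> (-15.263,16.607) [heading=135, draw]
    LT 90: heading 135 -> 225
    FD 8: (-15.263,16.607) -> (-20.92,10.95) [heading=225, draw]
    -- iteration 3/3 --
    FD 3: (-20.92,10.95) -> (-23.042,8.828) [heading=225, draw]
    LT 90: heading 225 -> 315
    FD 8: (-23.042,8.828) -> (-17.385,3.172) [heading=315, draw]
  ]
]
PD: pen down
BK 8: (-17.385,3.172) -> (-23.042,8.828) [heading=315, draw]
Final: pos=(-23.042,8.828), heading=315, 18 segment(s) drawn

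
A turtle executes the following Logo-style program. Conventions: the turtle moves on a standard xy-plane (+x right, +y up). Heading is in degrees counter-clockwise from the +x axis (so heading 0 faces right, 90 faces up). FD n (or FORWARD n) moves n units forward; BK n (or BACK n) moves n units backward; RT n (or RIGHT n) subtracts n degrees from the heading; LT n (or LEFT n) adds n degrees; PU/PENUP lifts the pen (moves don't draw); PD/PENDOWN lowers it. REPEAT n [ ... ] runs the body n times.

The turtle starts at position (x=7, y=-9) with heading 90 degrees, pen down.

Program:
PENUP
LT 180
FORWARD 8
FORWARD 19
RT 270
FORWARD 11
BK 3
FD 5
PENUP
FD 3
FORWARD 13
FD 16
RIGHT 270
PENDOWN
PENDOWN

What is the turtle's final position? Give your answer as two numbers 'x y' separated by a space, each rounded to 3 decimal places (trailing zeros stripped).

Executing turtle program step by step:
Start: pos=(7,-9), heading=90, pen down
PU: pen up
LT 180: heading 90 -> 270
FD 8: (7,-9) -> (7,-17) [heading=270, move]
FD 19: (7,-17) -> (7,-36) [heading=270, move]
RT 270: heading 270 -> 0
FD 11: (7,-36) -> (18,-36) [heading=0, move]
BK 3: (18,-36) -> (15,-36) [heading=0, move]
FD 5: (15,-36) -> (20,-36) [heading=0, move]
PU: pen up
FD 3: (20,-36) -> (23,-36) [heading=0, move]
FD 13: (23,-36) -> (36,-36) [heading=0, move]
FD 16: (36,-36) -> (52,-36) [heading=0, move]
RT 270: heading 0 -> 90
PD: pen down
PD: pen down
Final: pos=(52,-36), heading=90, 0 segment(s) drawn

Answer: 52 -36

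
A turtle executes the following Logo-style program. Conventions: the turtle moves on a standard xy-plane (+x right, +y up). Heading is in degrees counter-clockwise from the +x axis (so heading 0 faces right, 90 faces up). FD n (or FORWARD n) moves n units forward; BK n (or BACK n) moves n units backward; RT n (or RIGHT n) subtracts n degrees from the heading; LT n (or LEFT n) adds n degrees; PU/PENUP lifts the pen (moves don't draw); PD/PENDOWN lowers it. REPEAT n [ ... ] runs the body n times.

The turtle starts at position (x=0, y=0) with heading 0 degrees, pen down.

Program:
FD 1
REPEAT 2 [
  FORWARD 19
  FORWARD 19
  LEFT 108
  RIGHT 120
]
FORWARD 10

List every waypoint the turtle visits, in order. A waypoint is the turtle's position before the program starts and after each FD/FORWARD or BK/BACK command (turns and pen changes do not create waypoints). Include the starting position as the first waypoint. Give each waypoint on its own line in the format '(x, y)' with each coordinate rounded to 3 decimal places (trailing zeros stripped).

Answer: (0, 0)
(1, 0)
(20, 0)
(39, 0)
(57.585, -3.95)
(76.17, -7.901)
(85.305, -11.968)

Derivation:
Executing turtle program step by step:
Start: pos=(0,0), heading=0, pen down
FD 1: (0,0) -> (1,0) [heading=0, draw]
REPEAT 2 [
  -- iteration 1/2 --
  FD 19: (1,0) -> (20,0) [heading=0, draw]
  FD 19: (20,0) -> (39,0) [heading=0, draw]
  LT 108: heading 0 -> 108
  RT 120: heading 108 -> 348
  -- iteration 2/2 --
  FD 19: (39,0) -> (57.585,-3.95) [heading=348, draw]
  FD 19: (57.585,-3.95) -> (76.17,-7.901) [heading=348, draw]
  LT 108: heading 348 -> 96
  RT 120: heading 96 -> 336
]
FD 10: (76.17,-7.901) -> (85.305,-11.968) [heading=336, draw]
Final: pos=(85.305,-11.968), heading=336, 6 segment(s) drawn
Waypoints (7 total):
(0, 0)
(1, 0)
(20, 0)
(39, 0)
(57.585, -3.95)
(76.17, -7.901)
(85.305, -11.968)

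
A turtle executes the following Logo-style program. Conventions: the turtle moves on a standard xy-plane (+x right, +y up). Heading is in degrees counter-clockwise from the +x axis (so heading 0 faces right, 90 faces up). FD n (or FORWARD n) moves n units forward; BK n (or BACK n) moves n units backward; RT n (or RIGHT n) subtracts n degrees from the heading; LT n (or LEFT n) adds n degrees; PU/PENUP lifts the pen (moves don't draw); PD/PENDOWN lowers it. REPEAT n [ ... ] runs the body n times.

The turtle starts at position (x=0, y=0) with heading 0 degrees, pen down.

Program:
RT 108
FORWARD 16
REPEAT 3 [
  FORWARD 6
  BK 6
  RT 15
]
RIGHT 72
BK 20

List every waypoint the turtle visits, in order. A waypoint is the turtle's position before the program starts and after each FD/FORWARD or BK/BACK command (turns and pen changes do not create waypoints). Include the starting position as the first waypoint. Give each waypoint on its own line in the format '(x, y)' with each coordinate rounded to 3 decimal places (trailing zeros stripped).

Answer: (0, 0)
(-4.944, -15.217)
(-6.798, -20.923)
(-4.944, -15.217)
(-8.212, -20.249)
(-4.944, -15.217)
(-9.403, -19.232)
(-4.944, -15.217)
(9.198, -29.359)

Derivation:
Executing turtle program step by step:
Start: pos=(0,0), heading=0, pen down
RT 108: heading 0 -> 252
FD 16: (0,0) -> (-4.944,-15.217) [heading=252, draw]
REPEAT 3 [
  -- iteration 1/3 --
  FD 6: (-4.944,-15.217) -> (-6.798,-20.923) [heading=252, draw]
  BK 6: (-6.798,-20.923) -> (-4.944,-15.217) [heading=252, draw]
  RT 15: heading 252 -> 237
  -- iteration 2/3 --
  FD 6: (-4.944,-15.217) -> (-8.212,-20.249) [heading=237, draw]
  BK 6: (-8.212,-20.249) -> (-4.944,-15.217) [heading=237, draw]
  RT 15: heading 237 -> 222
  -- iteration 3/3 --
  FD 6: (-4.944,-15.217) -> (-9.403,-19.232) [heading=222, draw]
  BK 6: (-9.403,-19.232) -> (-4.944,-15.217) [heading=222, draw]
  RT 15: heading 222 -> 207
]
RT 72: heading 207 -> 135
BK 20: (-4.944,-15.217) -> (9.198,-29.359) [heading=135, draw]
Final: pos=(9.198,-29.359), heading=135, 8 segment(s) drawn
Waypoints (9 total):
(0, 0)
(-4.944, -15.217)
(-6.798, -20.923)
(-4.944, -15.217)
(-8.212, -20.249)
(-4.944, -15.217)
(-9.403, -19.232)
(-4.944, -15.217)
(9.198, -29.359)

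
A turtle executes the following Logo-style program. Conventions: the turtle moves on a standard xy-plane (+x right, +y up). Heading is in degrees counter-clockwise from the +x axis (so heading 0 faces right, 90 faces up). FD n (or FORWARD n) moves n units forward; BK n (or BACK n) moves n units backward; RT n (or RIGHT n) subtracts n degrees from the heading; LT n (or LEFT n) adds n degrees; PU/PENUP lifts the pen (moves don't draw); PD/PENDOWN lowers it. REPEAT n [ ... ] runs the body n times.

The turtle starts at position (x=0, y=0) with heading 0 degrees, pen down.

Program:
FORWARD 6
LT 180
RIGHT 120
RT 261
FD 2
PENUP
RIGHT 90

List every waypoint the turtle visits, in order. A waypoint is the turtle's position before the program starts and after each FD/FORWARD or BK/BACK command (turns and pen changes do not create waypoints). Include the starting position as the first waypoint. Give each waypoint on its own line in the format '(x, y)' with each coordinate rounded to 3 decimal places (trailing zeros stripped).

Answer: (0, 0)
(6, 0)
(4.133, 0.717)

Derivation:
Executing turtle program step by step:
Start: pos=(0,0), heading=0, pen down
FD 6: (0,0) -> (6,0) [heading=0, draw]
LT 180: heading 0 -> 180
RT 120: heading 180 -> 60
RT 261: heading 60 -> 159
FD 2: (6,0) -> (4.133,0.717) [heading=159, draw]
PU: pen up
RT 90: heading 159 -> 69
Final: pos=(4.133,0.717), heading=69, 2 segment(s) drawn
Waypoints (3 total):
(0, 0)
(6, 0)
(4.133, 0.717)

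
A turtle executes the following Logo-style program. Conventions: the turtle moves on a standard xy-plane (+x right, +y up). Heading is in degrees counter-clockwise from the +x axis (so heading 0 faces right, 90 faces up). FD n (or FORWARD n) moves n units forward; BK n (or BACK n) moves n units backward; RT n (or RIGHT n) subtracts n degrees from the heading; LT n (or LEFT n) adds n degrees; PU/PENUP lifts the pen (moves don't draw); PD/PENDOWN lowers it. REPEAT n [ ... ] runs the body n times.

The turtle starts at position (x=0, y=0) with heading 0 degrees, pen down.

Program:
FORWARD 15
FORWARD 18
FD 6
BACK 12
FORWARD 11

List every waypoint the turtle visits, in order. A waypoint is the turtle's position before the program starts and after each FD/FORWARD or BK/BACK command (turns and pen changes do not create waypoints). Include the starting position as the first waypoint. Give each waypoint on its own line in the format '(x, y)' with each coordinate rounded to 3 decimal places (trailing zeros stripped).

Executing turtle program step by step:
Start: pos=(0,0), heading=0, pen down
FD 15: (0,0) -> (15,0) [heading=0, draw]
FD 18: (15,0) -> (33,0) [heading=0, draw]
FD 6: (33,0) -> (39,0) [heading=0, draw]
BK 12: (39,0) -> (27,0) [heading=0, draw]
FD 11: (27,0) -> (38,0) [heading=0, draw]
Final: pos=(38,0), heading=0, 5 segment(s) drawn
Waypoints (6 total):
(0, 0)
(15, 0)
(33, 0)
(39, 0)
(27, 0)
(38, 0)

Answer: (0, 0)
(15, 0)
(33, 0)
(39, 0)
(27, 0)
(38, 0)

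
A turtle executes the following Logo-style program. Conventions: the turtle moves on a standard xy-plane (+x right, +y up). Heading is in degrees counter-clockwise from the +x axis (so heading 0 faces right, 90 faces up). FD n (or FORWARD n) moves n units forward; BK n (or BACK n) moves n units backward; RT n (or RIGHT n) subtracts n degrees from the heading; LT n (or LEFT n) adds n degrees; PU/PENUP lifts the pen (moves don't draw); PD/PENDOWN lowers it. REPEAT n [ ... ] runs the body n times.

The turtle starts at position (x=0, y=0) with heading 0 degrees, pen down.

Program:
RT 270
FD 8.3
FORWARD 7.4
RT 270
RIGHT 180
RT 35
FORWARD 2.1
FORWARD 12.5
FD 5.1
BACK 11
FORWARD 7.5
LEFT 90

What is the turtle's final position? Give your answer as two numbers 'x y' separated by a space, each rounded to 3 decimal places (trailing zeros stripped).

Answer: 13.27 6.408

Derivation:
Executing turtle program step by step:
Start: pos=(0,0), heading=0, pen down
RT 270: heading 0 -> 90
FD 8.3: (0,0) -> (0,8.3) [heading=90, draw]
FD 7.4: (0,8.3) -> (0,15.7) [heading=90, draw]
RT 270: heading 90 -> 180
RT 180: heading 180 -> 0
RT 35: heading 0 -> 325
FD 2.1: (0,15.7) -> (1.72,14.495) [heading=325, draw]
FD 12.5: (1.72,14.495) -> (11.96,7.326) [heading=325, draw]
FD 5.1: (11.96,7.326) -> (16.137,4.401) [heading=325, draw]
BK 11: (16.137,4.401) -> (7.127,10.71) [heading=325, draw]
FD 7.5: (7.127,10.71) -> (13.27,6.408) [heading=325, draw]
LT 90: heading 325 -> 55
Final: pos=(13.27,6.408), heading=55, 7 segment(s) drawn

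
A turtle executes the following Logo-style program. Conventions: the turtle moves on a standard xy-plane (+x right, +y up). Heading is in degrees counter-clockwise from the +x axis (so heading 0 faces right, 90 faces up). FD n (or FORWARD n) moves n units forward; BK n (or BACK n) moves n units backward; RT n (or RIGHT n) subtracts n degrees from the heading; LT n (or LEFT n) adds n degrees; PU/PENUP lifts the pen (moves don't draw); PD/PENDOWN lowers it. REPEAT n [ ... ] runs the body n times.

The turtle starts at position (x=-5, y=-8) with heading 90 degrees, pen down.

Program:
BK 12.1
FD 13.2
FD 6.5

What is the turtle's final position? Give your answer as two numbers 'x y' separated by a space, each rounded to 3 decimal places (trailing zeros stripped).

Answer: -5 -0.4

Derivation:
Executing turtle program step by step:
Start: pos=(-5,-8), heading=90, pen down
BK 12.1: (-5,-8) -> (-5,-20.1) [heading=90, draw]
FD 13.2: (-5,-20.1) -> (-5,-6.9) [heading=90, draw]
FD 6.5: (-5,-6.9) -> (-5,-0.4) [heading=90, draw]
Final: pos=(-5,-0.4), heading=90, 3 segment(s) drawn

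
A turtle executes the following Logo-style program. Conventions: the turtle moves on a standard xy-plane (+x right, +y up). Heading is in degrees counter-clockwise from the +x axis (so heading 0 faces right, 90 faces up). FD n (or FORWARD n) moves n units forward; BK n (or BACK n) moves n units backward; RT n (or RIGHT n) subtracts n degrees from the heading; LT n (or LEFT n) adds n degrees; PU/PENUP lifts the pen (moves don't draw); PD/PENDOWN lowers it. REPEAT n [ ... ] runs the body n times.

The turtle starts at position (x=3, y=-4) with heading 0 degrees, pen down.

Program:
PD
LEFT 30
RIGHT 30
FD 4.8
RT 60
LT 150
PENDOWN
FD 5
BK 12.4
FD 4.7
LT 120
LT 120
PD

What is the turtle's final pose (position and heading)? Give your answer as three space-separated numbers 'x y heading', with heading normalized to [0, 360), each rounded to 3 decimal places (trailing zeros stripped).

Answer: 7.8 -6.7 330

Derivation:
Executing turtle program step by step:
Start: pos=(3,-4), heading=0, pen down
PD: pen down
LT 30: heading 0 -> 30
RT 30: heading 30 -> 0
FD 4.8: (3,-4) -> (7.8,-4) [heading=0, draw]
RT 60: heading 0 -> 300
LT 150: heading 300 -> 90
PD: pen down
FD 5: (7.8,-4) -> (7.8,1) [heading=90, draw]
BK 12.4: (7.8,1) -> (7.8,-11.4) [heading=90, draw]
FD 4.7: (7.8,-11.4) -> (7.8,-6.7) [heading=90, draw]
LT 120: heading 90 -> 210
LT 120: heading 210 -> 330
PD: pen down
Final: pos=(7.8,-6.7), heading=330, 4 segment(s) drawn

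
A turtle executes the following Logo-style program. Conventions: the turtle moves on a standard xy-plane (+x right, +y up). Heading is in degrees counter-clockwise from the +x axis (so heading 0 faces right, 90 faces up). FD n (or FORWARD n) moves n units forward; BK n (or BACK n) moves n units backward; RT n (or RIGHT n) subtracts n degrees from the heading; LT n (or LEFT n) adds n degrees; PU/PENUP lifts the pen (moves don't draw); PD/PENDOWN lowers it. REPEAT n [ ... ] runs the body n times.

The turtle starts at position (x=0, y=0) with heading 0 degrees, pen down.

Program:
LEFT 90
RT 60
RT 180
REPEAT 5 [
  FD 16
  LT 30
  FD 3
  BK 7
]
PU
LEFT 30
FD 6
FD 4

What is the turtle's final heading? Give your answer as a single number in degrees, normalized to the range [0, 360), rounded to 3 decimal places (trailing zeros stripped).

Answer: 30

Derivation:
Executing turtle program step by step:
Start: pos=(0,0), heading=0, pen down
LT 90: heading 0 -> 90
RT 60: heading 90 -> 30
RT 180: heading 30 -> 210
REPEAT 5 [
  -- iteration 1/5 --
  FD 16: (0,0) -> (-13.856,-8) [heading=210, draw]
  LT 30: heading 210 -> 240
  FD 3: (-13.856,-8) -> (-15.356,-10.598) [heading=240, draw]
  BK 7: (-15.356,-10.598) -> (-11.856,-4.536) [heading=240, draw]
  -- iteration 2/5 --
  FD 16: (-11.856,-4.536) -> (-19.856,-18.392) [heading=240, draw]
  LT 30: heading 240 -> 270
  FD 3: (-19.856,-18.392) -> (-19.856,-21.392) [heading=270, draw]
  BK 7: (-19.856,-21.392) -> (-19.856,-14.392) [heading=270, draw]
  -- iteration 3/5 --
  FD 16: (-19.856,-14.392) -> (-19.856,-30.392) [heading=270, draw]
  LT 30: heading 270 -> 300
  FD 3: (-19.856,-30.392) -> (-18.356,-32.99) [heading=300, draw]
  BK 7: (-18.356,-32.99) -> (-21.856,-26.928) [heading=300, draw]
  -- iteration 4/5 --
  FD 16: (-21.856,-26.928) -> (-13.856,-40.785) [heading=300, draw]
  LT 30: heading 300 -> 330
  FD 3: (-13.856,-40.785) -> (-11.258,-42.285) [heading=330, draw]
  BK 7: (-11.258,-42.285) -> (-17.321,-38.785) [heading=330, draw]
  -- iteration 5/5 --
  FD 16: (-17.321,-38.785) -> (-3.464,-46.785) [heading=330, draw]
  LT 30: heading 330 -> 0
  FD 3: (-3.464,-46.785) -> (-0.464,-46.785) [heading=0, draw]
  BK 7: (-0.464,-46.785) -> (-7.464,-46.785) [heading=0, draw]
]
PU: pen up
LT 30: heading 0 -> 30
FD 6: (-7.464,-46.785) -> (-2.268,-43.785) [heading=30, move]
FD 4: (-2.268,-43.785) -> (1.196,-41.785) [heading=30, move]
Final: pos=(1.196,-41.785), heading=30, 15 segment(s) drawn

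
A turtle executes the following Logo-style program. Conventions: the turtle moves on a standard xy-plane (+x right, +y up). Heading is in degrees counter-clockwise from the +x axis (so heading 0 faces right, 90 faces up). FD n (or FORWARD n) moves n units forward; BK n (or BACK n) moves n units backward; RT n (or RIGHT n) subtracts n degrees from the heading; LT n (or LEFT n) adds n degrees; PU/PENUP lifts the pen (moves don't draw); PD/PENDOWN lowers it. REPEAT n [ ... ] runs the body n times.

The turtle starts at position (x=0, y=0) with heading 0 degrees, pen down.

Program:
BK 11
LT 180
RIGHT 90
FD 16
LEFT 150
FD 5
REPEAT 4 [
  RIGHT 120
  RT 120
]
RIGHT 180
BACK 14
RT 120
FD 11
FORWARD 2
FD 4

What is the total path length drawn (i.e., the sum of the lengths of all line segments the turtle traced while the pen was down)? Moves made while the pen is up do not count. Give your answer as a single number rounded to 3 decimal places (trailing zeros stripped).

Answer: 63

Derivation:
Executing turtle program step by step:
Start: pos=(0,0), heading=0, pen down
BK 11: (0,0) -> (-11,0) [heading=0, draw]
LT 180: heading 0 -> 180
RT 90: heading 180 -> 90
FD 16: (-11,0) -> (-11,16) [heading=90, draw]
LT 150: heading 90 -> 240
FD 5: (-11,16) -> (-13.5,11.67) [heading=240, draw]
REPEAT 4 [
  -- iteration 1/4 --
  RT 120: heading 240 -> 120
  RT 120: heading 120 -> 0
  -- iteration 2/4 --
  RT 120: heading 0 -> 240
  RT 120: heading 240 -> 120
  -- iteration 3/4 --
  RT 120: heading 120 -> 0
  RT 120: heading 0 -> 240
  -- iteration 4/4 --
  RT 120: heading 240 -> 120
  RT 120: heading 120 -> 0
]
RT 180: heading 0 -> 180
BK 14: (-13.5,11.67) -> (0.5,11.67) [heading=180, draw]
RT 120: heading 180 -> 60
FD 11: (0.5,11.67) -> (6,21.196) [heading=60, draw]
FD 2: (6,21.196) -> (7,22.928) [heading=60, draw]
FD 4: (7,22.928) -> (9,26.392) [heading=60, draw]
Final: pos=(9,26.392), heading=60, 7 segment(s) drawn

Segment lengths:
  seg 1: (0,0) -> (-11,0), length = 11
  seg 2: (-11,0) -> (-11,16), length = 16
  seg 3: (-11,16) -> (-13.5,11.67), length = 5
  seg 4: (-13.5,11.67) -> (0.5,11.67), length = 14
  seg 5: (0.5,11.67) -> (6,21.196), length = 11
  seg 6: (6,21.196) -> (7,22.928), length = 2
  seg 7: (7,22.928) -> (9,26.392), length = 4
Total = 63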